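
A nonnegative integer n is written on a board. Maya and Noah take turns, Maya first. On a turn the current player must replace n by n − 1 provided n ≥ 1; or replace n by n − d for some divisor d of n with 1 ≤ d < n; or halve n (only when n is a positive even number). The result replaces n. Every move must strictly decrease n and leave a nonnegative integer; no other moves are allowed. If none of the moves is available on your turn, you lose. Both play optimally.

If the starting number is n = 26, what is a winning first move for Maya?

Label each position W (a win for the player to move) or L (a loss). A position with no legal move is L; any other position is W exactly when some move reaches an L, and L when every move reaches a W.
n=0: no move → L
n=1: →0(L), so W
n=2: →1(W) only, which is W, so L
n=3: →2(L), so W
n=4: →2(L), so W
n=5: →4(W) only, which is W, so L
n=6: →5(L), so W
n=7: →6(W) only, which is W, so L
n=8: →7(L), so W
n=9: →6(W), 8(W) — all W, so L
n=10: →5(L), so W
n=11: →10(W) only, which is W, so L
n=12: →9(L), so W
n=13: →12(W) only, which is W, so L
n=14: →7(L), so W
n=15: →10(W), 12(W), 14(W) — all W, so L
n=16: →15(L), so W
n=17: →16(W) only, which is W, so L
n=18: →9(L), so W
n=19: →18(W) only, which is W, so L
n=20: →15(L), so W
n=21: →14(W), 18(W), 20(W) — all W, so L
n=22: →11(L), so W
n=23: →22(W) only, which is W, so L
n=24: →21(L), so W
n=25: →20(W), 24(W) — all W, so L
n=26: →13(L), so W
From 26, the L positions reachable in one move are: 13, 25. Any move reaching one of these is winning.

Move to 13.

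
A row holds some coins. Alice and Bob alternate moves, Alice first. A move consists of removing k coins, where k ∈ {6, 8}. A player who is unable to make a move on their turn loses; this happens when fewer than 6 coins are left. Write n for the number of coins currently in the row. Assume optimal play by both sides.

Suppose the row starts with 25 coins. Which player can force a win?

Alice wins.

Work bottom-up. With no move the player to move loses. Otherwise the position is W if at least one move leads to an L position for the opponent, and L if every move leads to a W.
n=0: no move → L
n=1: no move → L
n=2: no move → L
n=3: no move → L
n=4: no move → L
n=5: no move → L
n=6: W (go to 0, an L position)
n=7: W (go to 1, an L position)
n=8: W (go to 2, an L position)
n=9: W (go to 3, an L position)
n=10: W (go to 4, an L position)
n=11: W (go to 5, an L position)
n=12: W (go to 4, an L position)
n=13: W (go to 5, an L position)
n=14: L (options 8(W), 6(W) are all W)
n=15: L (options 9(W), 7(W) are all W)
n=16: L (options 10(W), 8(W) are all W)
n=17: L (options 11(W), 9(W) are all W)
n=18: L (options 12(W), 10(W) are all W)
n=19: L (options 13(W), 11(W) are all W)
n=20: W (go to 14, an L position)
n=21: W (go to 15, an L position)
n=22: W (go to 16, an L position)
n=23: W (go to 17, an L position)
n=24: W (go to 18, an L position)
n=25: W (go to 19, an L position)
From 25 Alice can remove 6, leaving 19, reaching an L position.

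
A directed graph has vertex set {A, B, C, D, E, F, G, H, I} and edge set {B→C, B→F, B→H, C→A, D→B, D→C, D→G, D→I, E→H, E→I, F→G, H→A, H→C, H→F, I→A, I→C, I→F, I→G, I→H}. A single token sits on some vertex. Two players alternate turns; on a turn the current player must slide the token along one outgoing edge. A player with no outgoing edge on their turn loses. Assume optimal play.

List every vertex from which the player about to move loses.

A, B, E, G

Compute win/loss labels from the base case upward. A position with no move is L. Any other position is W if it can reach an L in one move, else L.
Every edge goes from a vertex to one that appears earlier in the order A, G, C, F, H, B, I, D, E, so processing vertices in that order labels each vertex after all of its successors.
A: no outgoing edge → L
G: no outgoing edge → L
C: can move to A, which is L ⇒ W
F: can move to G, which is L ⇒ W
H: can move to A, which is L ⇒ W
B: moves to H(W), F(W), C(W); every one is W ⇒ L
I: can move to G, which is L ⇒ W
D: can move to B, which is L ⇒ W
E: moves to I(W), H(W); every one is W ⇒ L
The losing starting vertices are exactly the entries labelled L in this table (4 of them).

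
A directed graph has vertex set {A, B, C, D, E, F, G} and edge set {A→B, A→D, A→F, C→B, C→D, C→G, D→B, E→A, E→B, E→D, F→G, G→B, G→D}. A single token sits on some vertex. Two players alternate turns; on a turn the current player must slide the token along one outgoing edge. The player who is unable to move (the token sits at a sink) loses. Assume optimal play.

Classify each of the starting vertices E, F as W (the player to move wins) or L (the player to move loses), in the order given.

E: W, F: L

Compute win/loss labels from the base case upward. A position with no move is L. Any other position is W if it can reach an L in one move, else L.
Every edge goes from a vertex to one that appears earlier in the order B, D, G, F, A, C, E, so processing vertices in that order labels each vertex after all of its successors.
B: no outgoing edge → L
D: can move to B, which is L ⇒ W
G: can move to B, which is L ⇒ W
F: the only move is to G(W), a W ⇒ L
A: can move to F, which is L ⇒ W
C: can move to B, which is L ⇒ W
E: can move to B, which is L ⇒ W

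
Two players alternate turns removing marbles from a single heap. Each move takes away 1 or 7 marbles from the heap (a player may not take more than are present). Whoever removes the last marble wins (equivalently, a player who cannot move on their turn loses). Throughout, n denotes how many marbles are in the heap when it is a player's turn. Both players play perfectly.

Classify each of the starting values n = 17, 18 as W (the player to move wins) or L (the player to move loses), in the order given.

17: W, 18: L

Compute win/loss labels from the base case upward. A position with no move is L. Any other position is W if it can reach an L in one move, else L.
n=0: no move → L
n=1: reaches L-position 0 → W
n=2: only reaches 1(W), which is W → L
n=3: reaches L-position 2 → W
n=4: only reaches 3(W), which is W → L
n=5: reaches L-position 4 → W
n=6: only reaches 5(W), which is W → L
n=7: reaches L-position 6 → W
n=8: only reaches 7(W), 1(W), all W → L
n=9: reaches L-position 8 → W
n=10: only reaches 9(W), 3(W), all W → L
n=11: reaches L-position 10 → W
n=12: only reaches 11(W), 5(W), all W → L
n=13: reaches L-position 12 → W
n=14: only reaches 13(W), 7(W), all W → L
n=15: reaches L-position 14 → W
n=16: only reaches 15(W), 9(W), all W → L
n=17: reaches L-position 16 → W
n=18: only reaches 17(W), 11(W), all W → L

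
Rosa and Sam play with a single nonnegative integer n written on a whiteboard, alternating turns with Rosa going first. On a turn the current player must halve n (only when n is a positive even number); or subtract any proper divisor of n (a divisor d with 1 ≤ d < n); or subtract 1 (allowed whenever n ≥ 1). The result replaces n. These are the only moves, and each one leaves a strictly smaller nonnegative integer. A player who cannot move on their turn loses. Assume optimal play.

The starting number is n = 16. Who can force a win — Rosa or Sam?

Rosa wins.

Positions with no move are L. A position that does have a move is losing for the player to move precisely when every available move leads to a winning position for the opponent. Fill in the labels:
n=0: no move → L
n=1: →0(L), so W
n=2: →1(W) only, which is W, so L
n=3: →2(L), so W
n=4: →2(L), so W
n=5: →4(W) only, which is W, so L
n=6: →5(L), so W
n=7: →6(W) only, which is W, so L
n=8: →7(L), so W
n=9: →6(W), 8(W) — all W, so L
n=10: →5(L), so W
n=11: →10(W) only, which is W, so L
n=12: →9(L), so W
n=13: →12(W) only, which is W, so L
n=14: →7(L), so W
n=15: →10(W), 12(W), 14(W) — all W, so L
n=16: →15(L), so W
The starting position 16 is W: Rosa should move to 15, handing over an L position.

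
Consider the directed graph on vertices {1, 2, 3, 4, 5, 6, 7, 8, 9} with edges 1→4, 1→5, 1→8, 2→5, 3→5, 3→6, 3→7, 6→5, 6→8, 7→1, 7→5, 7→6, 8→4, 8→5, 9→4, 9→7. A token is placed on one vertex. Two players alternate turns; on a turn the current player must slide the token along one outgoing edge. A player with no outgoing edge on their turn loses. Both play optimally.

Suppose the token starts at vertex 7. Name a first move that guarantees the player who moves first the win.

Compute win/loss labels from the base case upward. A position with no move is L. Any other position is W if it can reach an L in one move, else L.
Every edge goes from a vertex to one that appears earlier in the order 4, 5, 8, 1, 6, 7, 3, 9, 2, so processing vertices in that order labels each vertex after all of its successors.
4: no outgoing edge → L
5: no outgoing edge → L
8: W (go to 5, an L position)
1: W (go to 5, an L position)
6: W (go to 5, an L position)
7: W (go to 5, an L position)
3: W (go to 5, an L position)
9: W (go to 4, an L position)
2: W (go to 5, an L position)
From 7, the L positions reachable in one move are: 5.

Move to 5.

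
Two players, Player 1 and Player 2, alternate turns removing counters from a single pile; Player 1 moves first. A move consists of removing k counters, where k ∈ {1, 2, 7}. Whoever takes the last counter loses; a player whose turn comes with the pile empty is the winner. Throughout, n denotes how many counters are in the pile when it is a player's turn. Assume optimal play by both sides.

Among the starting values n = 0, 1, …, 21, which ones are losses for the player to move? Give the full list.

Positions with no move are W. A position that does have a move is losing for the player to move precisely when every available move leads to a winning position for the opponent. Fill in the labels:
n=0: no move; the opponent has just taken the last counter and therefore loses → W
n=1: the only move is to 0(W), a W ⇒ L
n=2: can move to 1, which is L ⇒ W
n=3: can move to 1, which is L ⇒ W
n=4: moves to 3(W), 2(W); every one is W ⇒ L
n=5: can move to 4, which is L ⇒ W
n=6: can move to 4, which is L ⇒ W
n=7: moves to 6(W), 5(W), 0(W); every one is W ⇒ L
n=8: can move to 7, which is L ⇒ W
n=9: can move to 7, which is L ⇒ W
n=10: moves to 9(W), 8(W), 3(W); every one is W ⇒ L
n=11: can move to 10, which is L ⇒ W
n=12: can move to 10, which is L ⇒ W
n=13: moves to 12(W), 11(W), 6(W); every one is W ⇒ L
n=14: can move to 13, which is L ⇒ W
n=15: can move to 13, which is L ⇒ W
n=16: moves to 15(W), 14(W), 9(W); every one is W ⇒ L
n=17: can move to 16, which is L ⇒ W
n=18: can move to 16, which is L ⇒ W
n=19: moves to 18(W), 17(W), 12(W); every one is W ⇒ L
n=20: can move to 19, which is L ⇒ W
n=21: can move to 19, which is L ⇒ W
The losing starting values of n are exactly the entries labelled L in this table (7 of them).

1, 4, 7, 10, 13, 16, 19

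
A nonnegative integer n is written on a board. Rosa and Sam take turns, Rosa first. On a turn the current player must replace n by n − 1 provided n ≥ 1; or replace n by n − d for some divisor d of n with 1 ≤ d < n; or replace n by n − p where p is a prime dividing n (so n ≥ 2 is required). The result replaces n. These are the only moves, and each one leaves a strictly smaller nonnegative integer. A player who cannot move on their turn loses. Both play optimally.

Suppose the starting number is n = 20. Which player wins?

Sam wins.

Compute win/loss labels from the base case upward. A position with no move is L. Any other position is W if it can reach an L in one move, else L.
n=0: no move → L
n=1: reaches L-position 0 → W
n=2: reaches L-position 0 → W
n=3: reaches L-position 0 → W
n=4: only reaches 2(W), 3(W), all W → L
n=5: reaches L-position 0 → W
n=6: reaches L-position 4 → W
n=7: reaches L-position 0 → W
n=8: reaches L-position 4 → W
n=9: only reaches 6(W), 8(W), all W → L
n=10: reaches L-position 9 → W
n=11: reaches L-position 0 → W
n=12: reaches L-position 9 → W
n=13: reaches L-position 0 → W
n=14: only reaches 7(W), 12(W), 13(W), all W → L
n=15: reaches L-position 14 → W
n=16: reaches L-position 14 → W
n=17: reaches L-position 0 → W
n=18: reaches L-position 9 → W
n=19: reaches L-position 0 → W
n=20: only reaches 10(W), 15(W), 16(W), 18(W), 19(W), all W → L
Every move from 20 reaches a W position, so the mover loses.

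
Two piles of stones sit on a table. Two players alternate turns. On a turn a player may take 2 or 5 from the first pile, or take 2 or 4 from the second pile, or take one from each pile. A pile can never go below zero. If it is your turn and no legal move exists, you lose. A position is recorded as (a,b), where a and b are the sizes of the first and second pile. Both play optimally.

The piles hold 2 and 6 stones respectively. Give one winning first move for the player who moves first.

Move to (0,6).

Use the standard recursion: the mover loses at a terminal position; elsewhere, the mover wins exactly when some move hands the opponent an L position.
No move ever increases a pile, so every position that can arise here has a ≤ 2 and b ≤ 6; it is enough to label the cells with 0 ≤ a ≤ 2 and 0 ≤ b ≤ 6.
Every move lowers a or b (never raises either), so fill the grid row by row in increasing a, and left to right within a row: each cell's successors are then already labelled.
      b=0  b=1  b=2  b=3  b=4  b=5  b=6
a=0:    L    L    W    W    W    W    L
a=1:    L    W    W    L    W    W    L
a=2:    W    W    L    L    W    W    W
Cells with no legal move (terminal, hence L): (0,0), (0,1), (1,0).
The remaining L cells, each justified by listing all of its moves:
(0,6): only reaches (0,4)(W), (0,2)(W), all W → L
(1,3): only reaches (1,1)(W), (0,2)(W), all W → L
(1,6): only reaches (1,4)(W), (1,2)(W), (0,5)(W), all W → L
(2,2): only reaches (0,2)(W), (2,0)(W), (1,1)(W), all W → L
(2,3): only reaches (0,3)(W), (2,1)(W), (1,2)(W), all W → L
Every other cell has at least one move into one of the L cells above, so it is W.
From (2,6), the L positions reachable in one move are: (0,6), (2,2). Any move reaching one of these is winning.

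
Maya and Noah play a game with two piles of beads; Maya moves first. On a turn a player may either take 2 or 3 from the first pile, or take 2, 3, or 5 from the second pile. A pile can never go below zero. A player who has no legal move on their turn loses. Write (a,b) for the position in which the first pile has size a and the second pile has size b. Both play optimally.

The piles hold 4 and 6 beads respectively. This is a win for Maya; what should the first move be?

Use the standard recursion: the mover loses at a terminal position; elsewhere, the mover wins exactly when some move hands the opponent an L position.
No move ever increases a pile, so every position that can arise here has a ≤ 4 and b ≤ 6; it is enough to label the cells with 0 ≤ a ≤ 4 and 0 ≤ b ≤ 6.
Every move lowers a or b (never raises either), so fill the grid row by row in increasing a, and left to right within a row: each cell's successors are then already labelled.
      b=0  b=1  b=2  b=3  b=4  b=5  b=6
a=0:    L    L    W    W    W    W    W
a=1:    L    L    W    W    W    W    W
a=2:    W    W    L    L    W    W    W
a=3:    W    W    L    L    W    W    W
a=4:    W    W    W    W    L    L    W
Cells with no legal move (terminal, hence L): (0,0), (0,1), (1,0), (1,1).
The remaining L cells, each justified by listing all of its moves:
(2,2): →(0,2)(W), (2,0)(W) — all W, so L
(2,3): →(0,3)(W), (2,1)(W), (2,0)(W) — all W, so L
(3,2): →(1,2)(W), (0,2)(W), (3,0)(W) — all W, so L
(3,3): →(1,3)(W), (0,3)(W), (3,1)(W), (3,0)(W) — all W, so L
(4,4): →(2,4)(W), (1,4)(W), (4,2)(W), (4,1)(W) — all W, so L
(4,5): →(2,5)(W), (1,5)(W), (4,3)(W), (4,2)(W), (4,0)(W) — all W, so L
Every other cell has at least one move into one of the L cells above, so it is W.
From (4,6), the L positions reachable in one move are: (4,4).

Move to (4,4).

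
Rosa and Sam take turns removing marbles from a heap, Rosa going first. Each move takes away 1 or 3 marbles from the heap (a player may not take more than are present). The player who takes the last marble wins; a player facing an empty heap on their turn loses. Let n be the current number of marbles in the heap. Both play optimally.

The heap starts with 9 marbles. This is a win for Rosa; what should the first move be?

Label each position W (a win for the player to move) or L (a loss). A position with no legal move is L; any other position is W exactly when some move reaches an L, and L when every move reaches a W.
n=0: no move → L
n=1: can move to 0, which is L ⇒ W
n=2: the only move is to 1(W), a W ⇒ L
n=3: can move to 2, which is L ⇒ W
n=4: moves to 3(W), 1(W); every one is W ⇒ L
n=5: can move to 4, which is L ⇒ W
n=6: moves to 5(W), 3(W); every one is W ⇒ L
n=7: can move to 6, which is L ⇒ W
n=8: moves to 7(W), 5(W); every one is W ⇒ L
n=9: can move to 8, which is L ⇒ W
From 9, the L positions reachable in one move are: 8, 6. Any move reaching one of these is winning.

Remove 1, leaving 8.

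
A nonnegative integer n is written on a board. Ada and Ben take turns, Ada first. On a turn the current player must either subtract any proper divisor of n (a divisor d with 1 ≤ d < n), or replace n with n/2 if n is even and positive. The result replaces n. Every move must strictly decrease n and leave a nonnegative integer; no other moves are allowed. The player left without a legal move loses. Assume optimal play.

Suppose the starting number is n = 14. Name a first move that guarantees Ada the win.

Move to 7.

Positions with no move are L. A position that does have a move is losing for the player to move precisely when every available move leads to a winning position for the opponent. Fill in the labels:
n=0: no move → L
n=1: no move → L
n=2: can move to 1, which is L ⇒ W
n=3: the only move is to 2(W), a W ⇒ L
n=4: can move to 3, which is L ⇒ W
n=5: the only move is to 4(W), a W ⇒ L
n=6: can move to 3, which is L ⇒ W
n=7: the only move is to 6(W), a W ⇒ L
n=8: can move to 7, which is L ⇒ W
n=9: moves to 6(W), 8(W); every one is W ⇒ L
n=10: can move to 5, which is L ⇒ W
n=11: the only move is to 10(W), a W ⇒ L
n=12: can move to 9, which is L ⇒ W
n=13: the only move is to 12(W), a W ⇒ L
n=14: can move to 7, which is L ⇒ W
From 14, the L positions reachable in one move are: 7, 13. Any move reaching one of these is winning.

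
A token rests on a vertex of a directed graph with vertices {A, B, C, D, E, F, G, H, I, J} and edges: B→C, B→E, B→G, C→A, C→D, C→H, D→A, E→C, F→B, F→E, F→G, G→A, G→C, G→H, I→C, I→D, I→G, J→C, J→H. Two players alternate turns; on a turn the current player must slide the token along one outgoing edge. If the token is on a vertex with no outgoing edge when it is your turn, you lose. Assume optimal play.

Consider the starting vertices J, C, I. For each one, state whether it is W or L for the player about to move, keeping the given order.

Use the standard recursion: the mover loses at a terminal position; elsewhere, the mover wins exactly when some move hands the opponent an L position.
Every edge goes from a vertex to one that appears earlier in the order H, A, D, C, G, I, E, B, F, J, so processing vertices in that order labels each vertex after all of its successors.
H: no outgoing edge → L
A: no outgoing edge → L
D: W (go to A, an L position)
C: W (go to A, an L position)
G: W (go to A, an L position)
I: L (options G(W), C(W), D(W) are all W)
E: L (sole option C(W) is W)
B: W (go to E, an L position)
F: W (go to E, an L position)
J: W (go to H, an L position)

J: W, C: W, I: L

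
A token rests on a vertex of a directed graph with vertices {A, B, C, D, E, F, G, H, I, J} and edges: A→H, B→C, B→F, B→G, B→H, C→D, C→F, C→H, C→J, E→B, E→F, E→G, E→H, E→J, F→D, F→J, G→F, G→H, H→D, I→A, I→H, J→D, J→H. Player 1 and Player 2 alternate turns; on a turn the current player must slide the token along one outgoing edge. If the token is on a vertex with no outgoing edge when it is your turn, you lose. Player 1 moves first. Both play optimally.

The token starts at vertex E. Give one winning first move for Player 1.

Move to G.

Build the W/L table. Terminal = L. A non-terminal position is W if it has a move to some L; otherwise it is L.
Every edge goes from a vertex to one that appears earlier in the order D, H, J, F, C, G, B, E, A, I, so processing vertices in that order labels each vertex after all of its successors.
D: no outgoing edge → L
H: reaches L-position D → W
J: reaches L-position D → W
F: reaches L-position D → W
C: reaches L-position D → W
G: only reaches F(W), H(W), all W → L
B: reaches L-position G → W
E: reaches L-position G → W
A: only reaches H(W), which is W → L
I: reaches L-position A → W
From E, the L positions reachable in one move are: G.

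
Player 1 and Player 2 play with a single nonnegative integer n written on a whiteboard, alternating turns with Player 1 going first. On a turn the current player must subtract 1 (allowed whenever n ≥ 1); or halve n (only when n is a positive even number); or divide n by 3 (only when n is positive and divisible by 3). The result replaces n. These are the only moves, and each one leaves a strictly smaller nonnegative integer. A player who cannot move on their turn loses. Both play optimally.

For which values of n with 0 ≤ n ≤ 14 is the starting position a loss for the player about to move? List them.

0, 2, 5, 7, 9, 11, 13

Compute win/loss labels from the base case upward. A position with no move is L. Any other position is W if it can reach an L in one move, else L.
n=0: no move → L
n=1: reaches L-position 0 → W
n=2: only reaches 1(W), which is W → L
n=3: reaches L-position 2 → W
n=4: reaches L-position 2 → W
n=5: only reaches 4(W), which is W → L
n=6: reaches L-position 2 → W
n=7: only reaches 6(W), which is W → L
n=8: reaches L-position 7 → W
n=9: only reaches 3(W), 8(W), all W → L
n=10: reaches L-position 5 → W
n=11: only reaches 10(W), which is W → L
n=12: reaches L-position 11 → W
n=13: only reaches 12(W), which is W → L
n=14: reaches L-position 7 → W
Reading off the rows marked L gives the requested list; there are 7 such values of n.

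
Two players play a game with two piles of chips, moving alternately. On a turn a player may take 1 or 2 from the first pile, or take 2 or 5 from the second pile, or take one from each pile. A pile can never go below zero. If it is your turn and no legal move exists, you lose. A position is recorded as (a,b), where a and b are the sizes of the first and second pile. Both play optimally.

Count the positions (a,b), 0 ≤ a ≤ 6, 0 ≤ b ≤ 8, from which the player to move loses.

23

Positions with no move are L. A position that does have a move is losing for the player to move precisely when every available move leads to a winning position for the opponent. Fill in the labels:
Every move lowers a or b (never raises either), so fill the grid row by row in increasing a, and left to right within a row: each cell's successors are then already labelled.
      b=0  b=1  b=2  b=3  b=4  b=5  b=6  b=7  b=8
a=0:    L    L    W    W    L    W    W    L    L
a=1:    W    W    W    L    W    W    L    W    W
a=2:    W    W    L    W    W    L    W    W    W
a=3:    L    L    W    W    L    W    W    L    L
a=4:    W    W    W    L    W    W    L    W    W
a=5:    W    W    L    W    W    L    W    W    W
a=6:    L    L    W    W    L    W    W    L    L
Cells with no legal move (terminal, hence L): (0,0), (0,1).
The remaining L cells, each justified by listing all of its moves:
(0,4): only reaches (0,2)(W), which is W → L
(0,7): only reaches (0,5)(W), (0,2)(W), all W → L
(0,8): only reaches (0,6)(W), (0,3)(W), all W → L
(1,3): only reaches (0,3)(W), (1,1)(W), (0,2)(W), all W → L
(1,6): only reaches (0,6)(W), (1,4)(W), (1,1)(W), (0,5)(W), all W → L
(2,2): only reaches (1,2)(W), (0,2)(W), (2,0)(W), (1,1)(W), all W → L
(2,5): only reaches (1,5)(W), (0,5)(W), (2,3)(W), (2,0)(W), (1,4)(W), all W → L
(3,0): only reaches (2,0)(W), (1,0)(W), all W → L
(3,1): only reaches (2,1)(W), (1,1)(W), (2,0)(W), all W → L
(3,4): only reaches (2,4)(W), (1,4)(W), (3,2)(W), (2,3)(W), all W → L
(3,7): only reaches (2,7)(W), (1,7)(W), (3,5)(W), (3,2)(W), (2,6)(W), all W → L
(3,8): only reaches (2,8)(W), (1,8)(W), (3,6)(W), (3,3)(W), (2,7)(W), all W → L
(4,3): only reaches (3,3)(W), (2,3)(W), (4,1)(W), (3,2)(W), all W → L
(4,6): only reaches (3,6)(W), (2,6)(W), (4,4)(W), (4,1)(W), (3,5)(W), all W → L
(5,2): only reaches (4,2)(W), (3,2)(W), (5,0)(W), (4,1)(W), all W → L
(5,5): only reaches (4,5)(W), (3,5)(W), (5,3)(W), (5,0)(W), (4,4)(W), all W → L
(6,0): only reaches (5,0)(W), (4,0)(W), all W → L
(6,1): only reaches (5,1)(W), (4,1)(W), (5,0)(W), all W → L
(6,4): only reaches (5,4)(W), (4,4)(W), (6,2)(W), (5,3)(W), all W → L
(6,7): only reaches (5,7)(W), (4,7)(W), (6,5)(W), (6,2)(W), (5,6)(W), all W → L
(6,8): only reaches (5,8)(W), (4,8)(W), (6,6)(W), (6,3)(W), (5,7)(W), all W → L
Every other cell has at least one move into one of the L cells above, so it is W.
L cells per row: a=0: 5, a=1: 2, a=2: 2, a=3: 5, a=4: 2, a=5: 2, a=6: 5; total 23.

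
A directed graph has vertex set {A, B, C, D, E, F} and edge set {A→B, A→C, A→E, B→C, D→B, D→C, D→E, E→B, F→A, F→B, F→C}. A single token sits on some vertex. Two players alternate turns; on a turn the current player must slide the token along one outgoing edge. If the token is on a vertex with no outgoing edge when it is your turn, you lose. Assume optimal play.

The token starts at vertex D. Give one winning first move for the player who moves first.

Move to E.

Positions with no move are L. A position that does have a move is losing for the player to move precisely when every available move leads to a winning position for the opponent. Fill in the labels:
Every edge goes from a vertex to one that appears earlier in the order C, B, E, A, D, F, so processing vertices in that order labels each vertex after all of its successors.
C: no outgoing edge → L
B: reaches L-position C → W
E: only reaches B(W), which is W → L
A: reaches L-position E → W
D: reaches L-position E → W
F: reaches L-position C → W
From D, the L positions reachable in one move are: E, C. Any move reaching one of these is winning.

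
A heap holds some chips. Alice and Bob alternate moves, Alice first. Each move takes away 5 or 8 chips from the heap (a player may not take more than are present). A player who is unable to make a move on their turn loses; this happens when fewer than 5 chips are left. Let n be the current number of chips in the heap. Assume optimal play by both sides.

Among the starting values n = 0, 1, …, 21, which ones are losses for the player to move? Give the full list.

0, 1, 2, 3, 4, 13, 14, 15, 16, 17

Work bottom-up. With no move the player to move loses. Otherwise the position is W if at least one move leads to an L position for the opponent, and L if every move leads to a W.
n=0: no move → L
n=1: no move → L
n=2: no move → L
n=3: no move → L
n=4: no move → L
n=5: →0(L), so W
n=6: →1(L), so W
n=7: →2(L), so W
n=8: →3(L), so W
n=9: →4(L), so W
n=10: →2(L), so W
n=11: →3(L), so W
n=12: →4(L), so W
n=13: →8(W), 5(W) — all W, so L
n=14: →9(W), 6(W) — all W, so L
n=15: →10(W), 7(W) — all W, so L
n=16: →11(W), 8(W) — all W, so L
n=17: →12(W), 9(W) — all W, so L
n=18: →13(L), so W
n=19: →14(L), so W
n=20: →15(L), so W
n=21: →16(L), so W
The losing starting values of n are exactly the entries labelled L in this table (10 of them).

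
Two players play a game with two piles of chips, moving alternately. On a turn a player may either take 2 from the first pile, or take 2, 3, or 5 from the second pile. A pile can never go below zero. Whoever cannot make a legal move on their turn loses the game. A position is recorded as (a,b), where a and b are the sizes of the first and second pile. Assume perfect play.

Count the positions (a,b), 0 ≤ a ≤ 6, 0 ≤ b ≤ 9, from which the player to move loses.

Build the W/L table. Terminal = L. A non-terminal position is W if it has a move to some L; otherwise it is L.
Every move lowers a or b (never raises either), so fill the grid row by row in increasing a, and left to right within a row: each cell's successors are then already labelled.
      b=0  b=1  b=2  b=3  b=4  b=5  b=6  b=7  b=8  b=9
a=0:    L    L    W    W    W    W    W    L    L    W
a=1:    L    L    W    W    W    W    W    L    L    W
a=2:    W    W    L    L    W    W    W    W    W    L
a=3:    W    W    L    L    W    W    W    W    W    L
a=4:    L    L    W    W    W    W    W    L    L    W
a=5:    L    L    W    W    W    W    W    L    L    W
a=6:    W    W    L    L    W    W    W    W    W    L
Cells with no legal move (terminal, hence L): (0,0), (0,1), (1,0), (1,1).
The remaining L cells, each justified by listing all of its moves:
(0,7): moves to (0,5)(W), (0,4)(W), (0,2)(W); every one is W ⇒ L
(0,8): moves to (0,6)(W), (0,5)(W), (0,3)(W); every one is W ⇒ L
(1,7): moves to (1,5)(W), (1,4)(W), (1,2)(W); every one is W ⇒ L
(1,8): moves to (1,6)(W), (1,5)(W), (1,3)(W); every one is W ⇒ L
(2,2): moves to (0,2)(W), (2,0)(W); every one is W ⇒ L
(2,3): moves to (0,3)(W), (2,1)(W), (2,0)(W); every one is W ⇒ L
(2,9): moves to (0,9)(W), (2,7)(W), (2,6)(W), (2,4)(W); every one is W ⇒ L
(3,2): moves to (1,2)(W), (3,0)(W); every one is W ⇒ L
(3,3): moves to (1,3)(W), (3,1)(W), (3,0)(W); every one is W ⇒ L
(3,9): moves to (1,9)(W), (3,7)(W), (3,6)(W), (3,4)(W); every one is W ⇒ L
(4,0): the only move is to (2,0)(W), a W ⇒ L
(4,1): the only move is to (2,1)(W), a W ⇒ L
(4,7): moves to (2,7)(W), (4,5)(W), (4,4)(W), (4,2)(W); every one is W ⇒ L
(4,8): moves to (2,8)(W), (4,6)(W), (4,5)(W), (4,3)(W); every one is W ⇒ L
(5,0): the only move is to (3,0)(W), a W ⇒ L
(5,1): the only move is to (3,1)(W), a W ⇒ L
(5,7): moves to (3,7)(W), (5,5)(W), (5,4)(W), (5,2)(W); every one is W ⇒ L
(5,8): moves to (3,8)(W), (5,6)(W), (5,5)(W), (5,3)(W); every one is W ⇒ L
(6,2): moves to (4,2)(W), (6,0)(W); every one is W ⇒ L
(6,3): moves to (4,3)(W), (6,1)(W), (6,0)(W); every one is W ⇒ L
(6,9): moves to (4,9)(W), (6,7)(W), (6,6)(W), (6,4)(W); every one is W ⇒ L
Every other cell has at least one move into one of the L cells above, so it is W.
L cells per row: a=0: 4, a=1: 4, a=2: 3, a=3: 3, a=4: 4, a=5: 4, a=6: 3; total 25.

25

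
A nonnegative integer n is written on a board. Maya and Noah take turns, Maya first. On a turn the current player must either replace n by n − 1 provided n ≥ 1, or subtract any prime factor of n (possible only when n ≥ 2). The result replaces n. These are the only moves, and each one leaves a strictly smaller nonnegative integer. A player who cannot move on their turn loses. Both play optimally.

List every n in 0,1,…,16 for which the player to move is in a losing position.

Label each position W (a win for the player to move) or L (a loss). A position with no legal move is L; any other position is W exactly when some move reaches an L, and L when every move reaches a W.
n=0: no move → L
n=1: →0(L), so W
n=2: →0(L), so W
n=3: →0(L), so W
n=4: →2(W), 3(W) — all W, so L
n=5: →0(L), so W
n=6: →4(L), so W
n=7: →0(L), so W
n=8: →6(W), 7(W) — all W, so L
n=9: →8(L), so W
n=10: →8(L), so W
n=11: →0(L), so W
n=12: →9(W), 10(W), 11(W) — all W, so L
n=13: →0(L), so W
n=14: →12(L), so W
n=15: →12(L), so W
n=16: →14(W), 15(W) — all W, so L
Reading off the rows marked L gives the requested list; there are 5 such values of n.

0, 4, 8, 12, 16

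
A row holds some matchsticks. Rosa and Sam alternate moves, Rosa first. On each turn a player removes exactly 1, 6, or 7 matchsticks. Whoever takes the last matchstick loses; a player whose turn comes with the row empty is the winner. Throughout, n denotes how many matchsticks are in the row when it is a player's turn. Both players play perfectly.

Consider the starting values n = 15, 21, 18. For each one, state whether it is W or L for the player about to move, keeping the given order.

Work bottom-up. With no move the player to move wins. Otherwise the position is W if at least one move leads to an L position for the opponent, and L if every move leads to a W.
n=0: no move; the opponent has just taken the last matchstick and therefore loses → W
n=1: L (sole option 0(W) is W)
n=2: W (go to 1, an L position)
n=3: L (sole option 2(W) is W)
n=4: W (go to 3, an L position)
n=5: L (sole option 4(W) is W)
n=6: W (go to 5, an L position)
n=7: W (go to 1, an L position)
n=8: W (go to 1, an L position)
n=9: W (go to 3, an L position)
n=10: W (go to 3, an L position)
n=11: W (go to 5, an L position)
n=12: W (go to 5, an L position)
n=13: L (options 12(W), 7(W), 6(W) are all W)
n=14: W (go to 13, an L position)
n=15: L (options 14(W), 9(W), 8(W) are all W)
n=16: W (go to 15, an L position)
n=17: L (options 16(W), 11(W), 10(W) are all W)
n=18: W (go to 17, an L position)
n=19: W (go to 13, an L position)
n=20: W (go to 13, an L position)
n=21: W (go to 15, an L position)

15: L, 21: W, 18: W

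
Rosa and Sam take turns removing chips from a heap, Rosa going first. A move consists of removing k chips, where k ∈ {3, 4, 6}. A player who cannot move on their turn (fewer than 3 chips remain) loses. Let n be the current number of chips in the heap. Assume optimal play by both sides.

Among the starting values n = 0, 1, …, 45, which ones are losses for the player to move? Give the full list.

0, 1, 2, 9, 10, 11, 18, 19, 20, 27, 28, 29, 36, 37, 38, 45

Build the W/L table. Terminal = L. A non-terminal position is W if it has a move to some L; otherwise it is L.
n=0: no move → L
n=1: no move → L
n=2: no move → L
n=3: →0(L), so W
n=4: →1(L), so W
n=5: →2(L), so W
n=6: →2(L), so W
n=7: →1(L), so W
n=8: →2(L), so W
n=9: →6(W), 5(W), 3(W) — all W, so L
n=10: →7(W), 6(W), 4(W) — all W, so L
n=11: →8(W), 7(W), 5(W) — all W, so L
n=12: →9(L), so W
n=13: →10(L), so W
n=14: →11(L), so W
n=15: →11(L), so W
n=16: →10(L), so W
n=17: →11(L), so W
n=18: →15(W), 14(W), 12(W) — all W, so L
n=19: →16(W), 15(W), 13(W) — all W, so L
n=20: →17(W), 16(W), 14(W) — all W, so L
n=21: →18(L), so W
n=22: →19(L), so W
n=23: →20(L), so W
n=24: →20(L), so W
n=25: →19(L), so W
n=26: →20(L), so W
n=27: →24(W), 23(W), 21(W) — all W, so L
n=28: →25(W), 24(W), 22(W) — all W, so L
n=29: →26(W), 25(W), 23(W) — all W, so L
n=30: →27(L), so W
n=31: →28(L), so W
n=32: →29(L), so W
n=33: →29(L), so W
n=34: →28(L), so W
n=35: →29(L), so W
n=36: →33(W), 32(W), 30(W) — all W, so L
n=37: →34(W), 33(W), 31(W) — all W, so L
n=38: →35(W), 34(W), 32(W) — all W, so L
n=39: →36(L), so W
n=40: →37(L), so W
n=41: →38(L), so W
n=42: →38(L), so W
n=43: →37(L), so W
n=44: →38(L), so W
n=45: →42(W), 41(W), 39(W) — all W, so L
The losing starting values of n are exactly the entries labelled L in this table (16 of them).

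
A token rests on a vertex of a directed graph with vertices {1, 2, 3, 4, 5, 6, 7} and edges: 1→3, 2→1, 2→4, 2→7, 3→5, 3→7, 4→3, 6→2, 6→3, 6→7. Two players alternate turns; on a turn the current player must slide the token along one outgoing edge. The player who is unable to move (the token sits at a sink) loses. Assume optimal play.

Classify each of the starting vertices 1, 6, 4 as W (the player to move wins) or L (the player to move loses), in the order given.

1: L, 6: W, 4: L

Label each position W (a win for the player to move) or L (a loss). A position with no legal move is L; any other position is W exactly when some move reaches an L, and L when every move reaches a W.
Every edge goes from a vertex to one that appears earlier in the order 5, 7, 3, 4, 1, 2, 6, so processing vertices in that order labels each vertex after all of its successors.
5: no outgoing edge → L
7: no outgoing edge → L
3: reaches L-position 7 → W
4: only reaches 3(W), which is W → L
1: only reaches 3(W), which is W → L
2: reaches L-position 1 → W
6: reaches L-position 7 → W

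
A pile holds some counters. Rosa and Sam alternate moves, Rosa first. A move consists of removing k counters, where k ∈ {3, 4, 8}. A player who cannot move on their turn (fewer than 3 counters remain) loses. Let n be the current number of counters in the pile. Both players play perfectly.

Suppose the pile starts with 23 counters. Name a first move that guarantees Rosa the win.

Remove 4, leaving 19.

Build the W/L table. Terminal = L. A non-terminal position is W if it has a move to some L; otherwise it is L.
n=0: no move → L
n=1: no move → L
n=2: no move → L
n=3: W (go to 0, an L position)
n=4: W (go to 1, an L position)
n=5: W (go to 2, an L position)
n=6: W (go to 2, an L position)
n=7: L (options 4(W), 3(W) are all W)
n=8: W (go to 0, an L position)
n=9: W (go to 1, an L position)
n=10: W (go to 7, an L position)
n=11: W (go to 7, an L position)
n=12: L (options 9(W), 8(W), 4(W) are all W)
n=13: L (options 10(W), 9(W), 5(W) are all W)
n=14: L (options 11(W), 10(W), 6(W) are all W)
n=15: W (go to 12, an L position)
n=16: W (go to 13, an L position)
n=17: W (go to 14, an L position)
n=18: W (go to 14, an L position)
n=19: L (options 16(W), 15(W), 11(W) are all W)
n=20: W (go to 12, an L position)
n=21: W (go to 13, an L position)
n=22: W (go to 19, an L position)
n=23: W (go to 19, an L position)
From 23, the L positions reachable in one move are: 19.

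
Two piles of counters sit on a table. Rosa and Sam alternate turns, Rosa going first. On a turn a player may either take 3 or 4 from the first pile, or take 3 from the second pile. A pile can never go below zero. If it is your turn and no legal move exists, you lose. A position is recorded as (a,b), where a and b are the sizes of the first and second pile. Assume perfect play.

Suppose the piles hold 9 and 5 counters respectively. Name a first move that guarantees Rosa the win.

Use the standard recursion: the mover loses at a terminal position; elsewhere, the mover wins exactly when some move hands the opponent an L position.
No move ever increases a pile, so every position that can arise here has a ≤ 9 and b ≤ 5; it is enough to label the cells with 0 ≤ a ≤ 9 and 0 ≤ b ≤ 5.
Every move lowers a or b (never raises either), so fill the grid row by row in increasing a, and left to right within a row: each cell's successors are then already labelled.
      b=0  b=1  b=2  b=3  b=4  b=5
a=0:    L    L    L    W    W    W
a=1:    L    L    L    W    W    W
a=2:    L    L    L    W    W    W
a=3:    W    W    W    L    L    L
a=4:    W    W    W    L    L    L
a=5:    W    W    W    L    L    L
a=6:    W    W    W    W    W    W
a=7:    L    L    L    W    W    W
a=8:    L    L    L    W    W    W
a=9:    L    L    L    W    W    W
Cells with no legal move (terminal, hence L): (0,0), (0,1), (0,2), (1,0), (1,1), (1,2), (2,0), (2,1), (2,2).
The remaining L cells, each justified by listing all of its moves:
(3,3): moves to (0,3)(W), (3,0)(W); every one is W ⇒ L
(3,4): moves to (0,4)(W), (3,1)(W); every one is W ⇒ L
(3,5): moves to (0,5)(W), (3,2)(W); every one is W ⇒ L
(4,3): moves to (1,3)(W), (0,3)(W), (4,0)(W); every one is W ⇒ L
(4,4): moves to (1,4)(W), (0,4)(W), (4,1)(W); every one is W ⇒ L
(4,5): moves to (1,5)(W), (0,5)(W), (4,2)(W); every one is W ⇒ L
(5,3): moves to (2,3)(W), (1,3)(W), (5,0)(W); every one is W ⇒ L
(5,4): moves to (2,4)(W), (1,4)(W), (5,1)(W); every one is W ⇒ L
(5,5): moves to (2,5)(W), (1,5)(W), (5,2)(W); every one is W ⇒ L
(7,0): moves to (4,0)(W), (3,0)(W); every one is W ⇒ L
(7,1): moves to (4,1)(W), (3,1)(W); every one is W ⇒ L
(7,2): moves to (4,2)(W), (3,2)(W); every one is W ⇒ L
(8,0): moves to (5,0)(W), (4,0)(W); every one is W ⇒ L
(8,1): moves to (5,1)(W), (4,1)(W); every one is W ⇒ L
(8,2): moves to (5,2)(W), (4,2)(W); every one is W ⇒ L
(9,0): moves to (6,0)(W), (5,0)(W); every one is W ⇒ L
(9,1): moves to (6,1)(W), (5,1)(W); every one is W ⇒ L
(9,2): moves to (6,2)(W), (5,2)(W); every one is W ⇒ L
Every other cell has at least one move into one of the L cells above, so it is W.
From (9,5), the L positions reachable in one move are: (5,5), (9,2). Any move reaching one of these is winning.

Move to (5,5).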